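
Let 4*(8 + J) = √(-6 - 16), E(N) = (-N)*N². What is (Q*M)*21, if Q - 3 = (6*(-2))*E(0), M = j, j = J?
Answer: -504 + 63*I*√22/4 ≈ -504.0 + 73.874*I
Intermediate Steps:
E(N) = -N³
J = -8 + I*√22/4 (J = -8 + √(-6 - 16)/4 = -8 + √(-22)/4 = -8 + (I*√22)/4 = -8 + I*√22/4 ≈ -8.0 + 1.1726*I)
j = -8 + I*√22/4 ≈ -8.0 + 1.1726*I
M = -8 + I*√22/4 ≈ -8.0 + 1.1726*I
Q = 3 (Q = 3 + (6*(-2))*(-1*0³) = 3 - (-12)*0 = 3 - 12*0 = 3 + 0 = 3)
(Q*M)*21 = (3*(-8 + I*√22/4))*21 = (-24 + 3*I*√22/4)*21 = -504 + 63*I*√22/4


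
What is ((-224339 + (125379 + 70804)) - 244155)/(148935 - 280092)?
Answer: 20947/10089 ≈ 2.0762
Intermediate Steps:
((-224339 + (125379 + 70804)) - 244155)/(148935 - 280092) = ((-224339 + 196183) - 244155)/(-131157) = (-28156 - 244155)*(-1/131157) = -272311*(-1/131157) = 20947/10089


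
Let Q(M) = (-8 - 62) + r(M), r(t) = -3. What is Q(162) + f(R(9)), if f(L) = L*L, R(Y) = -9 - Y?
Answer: 251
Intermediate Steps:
Q(M) = -73 (Q(M) = (-8 - 62) - 3 = -70 - 3 = -73)
f(L) = L²
Q(162) + f(R(9)) = -73 + (-9 - 1*9)² = -73 + (-9 - 9)² = -73 + (-18)² = -73 + 324 = 251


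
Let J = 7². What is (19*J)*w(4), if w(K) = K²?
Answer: 14896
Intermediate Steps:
J = 49
(19*J)*w(4) = (19*49)*4² = 931*16 = 14896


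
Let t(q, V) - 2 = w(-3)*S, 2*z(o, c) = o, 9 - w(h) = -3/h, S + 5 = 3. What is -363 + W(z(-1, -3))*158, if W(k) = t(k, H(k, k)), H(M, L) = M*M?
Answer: -2575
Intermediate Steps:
S = -2 (S = -5 + 3 = -2)
w(h) = 9 + 3/h (w(h) = 9 - (-3)/h = 9 + 3/h)
z(o, c) = o/2
H(M, L) = M²
t(q, V) = -14 (t(q, V) = 2 + (9 + 3/(-3))*(-2) = 2 + (9 + 3*(-⅓))*(-2) = 2 + (9 - 1)*(-2) = 2 + 8*(-2) = 2 - 16 = -14)
W(k) = -14
-363 + W(z(-1, -3))*158 = -363 - 14*158 = -363 - 2212 = -2575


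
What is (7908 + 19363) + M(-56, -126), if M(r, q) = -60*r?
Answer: 30631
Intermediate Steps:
(7908 + 19363) + M(-56, -126) = (7908 + 19363) - 60*(-56) = 27271 + 3360 = 30631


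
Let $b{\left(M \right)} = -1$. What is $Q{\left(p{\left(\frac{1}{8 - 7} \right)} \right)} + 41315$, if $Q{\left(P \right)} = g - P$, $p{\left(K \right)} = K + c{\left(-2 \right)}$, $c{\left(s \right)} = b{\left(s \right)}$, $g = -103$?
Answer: $41212$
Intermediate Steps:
$c{\left(s \right)} = -1$
$p{\left(K \right)} = -1 + K$ ($p{\left(K \right)} = K - 1 = -1 + K$)
$Q{\left(P \right)} = -103 - P$
$Q{\left(p{\left(\frac{1}{8 - 7} \right)} \right)} + 41315 = \left(-103 - \left(-1 + \frac{1}{8 - 7}\right)\right) + 41315 = \left(-103 - \left(-1 + 1^{-1}\right)\right) + 41315 = \left(-103 - \left(-1 + 1\right)\right) + 41315 = \left(-103 - 0\right) + 41315 = \left(-103 + 0\right) + 41315 = -103 + 41315 = 41212$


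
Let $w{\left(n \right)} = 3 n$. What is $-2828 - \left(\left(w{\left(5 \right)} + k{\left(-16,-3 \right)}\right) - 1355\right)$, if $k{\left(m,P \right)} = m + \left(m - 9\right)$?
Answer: $-1447$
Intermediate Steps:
$k{\left(m,P \right)} = -9 + 2 m$ ($k{\left(m,P \right)} = m + \left(-9 + m\right) = -9 + 2 m$)
$-2828 - \left(\left(w{\left(5 \right)} + k{\left(-16,-3 \right)}\right) - 1355\right) = -2828 - \left(\left(3 \cdot 5 + \left(-9 + 2 \left(-16\right)\right)\right) - 1355\right) = -2828 - \left(\left(15 - 41\right) - 1355\right) = -2828 - \left(-26 - 1355\right) = -2828 - -1381 = -2828 + 1381 = -1447$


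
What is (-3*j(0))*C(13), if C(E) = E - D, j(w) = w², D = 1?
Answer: 0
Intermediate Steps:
C(E) = -1 + E (C(E) = E - 1*1 = E - 1 = -1 + E)
(-3*j(0))*C(13) = (-3*0²)*(-1 + 13) = -3*0*12 = 0*12 = 0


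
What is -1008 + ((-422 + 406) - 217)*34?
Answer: -8930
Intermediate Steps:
-1008 + ((-422 + 406) - 217)*34 = -1008 + (-16 - 217)*34 = -1008 - 233*34 = -1008 - 7922 = -8930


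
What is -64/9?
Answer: -64/9 ≈ -7.1111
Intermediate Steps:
-64/9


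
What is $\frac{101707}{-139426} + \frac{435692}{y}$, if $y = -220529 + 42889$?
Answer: $- \frac{4925876517}{1547977165} \approx -3.1821$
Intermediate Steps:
$y = -177640$
$\frac{101707}{-139426} + \frac{435692}{y} = \frac{101707}{-139426} + \frac{435692}{-177640} = 101707 \left(- \frac{1}{139426}\right) + 435692 \left(- \frac{1}{177640}\right) = - \frac{101707}{139426} - \frac{108923}{44410} = - \frac{4925876517}{1547977165}$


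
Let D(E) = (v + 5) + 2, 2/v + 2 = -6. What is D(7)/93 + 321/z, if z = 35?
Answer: 40119/4340 ≈ 9.2440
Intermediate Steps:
v = -¼ (v = 2/(-2 - 6) = 2/(-8) = 2*(-⅛) = -¼ ≈ -0.25000)
D(E) = 27/4 (D(E) = (-¼ + 5) + 2 = 19/4 + 2 = 27/4)
D(7)/93 + 321/z = (27/4)/93 + 321/35 = (27/4)*(1/93) + 321*(1/35) = 9/124 + 321/35 = 40119/4340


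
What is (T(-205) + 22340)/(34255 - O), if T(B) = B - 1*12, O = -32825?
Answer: 22123/67080 ≈ 0.32980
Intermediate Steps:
T(B) = -12 + B (T(B) = B - 12 = -12 + B)
(T(-205) + 22340)/(34255 - O) = ((-12 - 205) + 22340)/(34255 - 1*(-32825)) = (-217 + 22340)/(34255 + 32825) = 22123/67080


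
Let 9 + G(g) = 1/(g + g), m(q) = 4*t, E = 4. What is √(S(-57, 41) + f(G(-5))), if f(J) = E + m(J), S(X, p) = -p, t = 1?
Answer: I*√33 ≈ 5.7446*I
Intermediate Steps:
m(q) = 4 (m(q) = 4*1 = 4)
G(g) = -9 + 1/(2*g) (G(g) = -9 + 1/(g + g) = -9 + 1/(2*g))
f(J) = 8 (f(J) = 4 + 4 = 8)
√(S(-57, 41) + f(G(-5))) = √(-1*41 + 8) = √(-41 + 8) = √(-33) = I*√33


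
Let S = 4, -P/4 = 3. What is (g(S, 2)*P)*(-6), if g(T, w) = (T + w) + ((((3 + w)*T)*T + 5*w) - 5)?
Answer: 6552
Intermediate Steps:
P = -12 (P = -4*3 = -12)
g(T, w) = -5 + T + 6*w + T²*(3 + w) (g(T, w) = (T + w) + (((T*(3 + w))*T + 5*w) - 5) = (T + w) + ((T²*(3 + w) + 5*w) - 5) = (T + w) + ((5*w + T²*(3 + w)) - 5) = (T + w) + (-5 + 5*w + T²*(3 + w)) = -5 + T + 6*w + T²*(3 + w))
(g(S, 2)*P)*(-6) = ((-5 + 4 + 3*4² + 6*2 + 2*4²)*(-12))*(-6) = ((-5 + 4 + 3*16 + 12 + 2*16)*(-12))*(-6) = ((-5 + 4 + 48 + 12 + 32)*(-12))*(-6) = (91*(-12))*(-6) = -1092*(-6) = 6552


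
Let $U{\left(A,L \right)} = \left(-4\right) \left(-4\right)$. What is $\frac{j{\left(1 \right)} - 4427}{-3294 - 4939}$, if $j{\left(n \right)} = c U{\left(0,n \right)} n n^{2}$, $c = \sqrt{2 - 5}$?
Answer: $\frac{4427}{8233} - \frac{16 i \sqrt{3}}{8233} \approx 0.53771 - 0.0033661 i$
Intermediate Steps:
$U{\left(A,L \right)} = 16$
$c = i \sqrt{3}$ ($c = \sqrt{-3} = i \sqrt{3} \approx 1.732 i$)
$j{\left(n \right)} = 16 i \sqrt{3} n^{3}$ ($j{\left(n \right)} = i \sqrt{3} \cdot 16 n n^{2} = 16 i \sqrt{3} n n^{2} = 16 i n \sqrt{3} n^{2} = 16 i \sqrt{3} n^{3}$)
$\frac{j{\left(1 \right)} - 4427}{-3294 - 4939} = \frac{16 i \sqrt{3} \cdot 1^{3} - 4427}{-3294 - 4939} = \frac{16 i \sqrt{3} \cdot 1 - 4427}{-8233} = \left(16 i \sqrt{3} - 4427\right) \left(- \frac{1}{8233}\right) = \left(-4427 + 16 i \sqrt{3}\right) \left(- \frac{1}{8233}\right) = \frac{4427}{8233} - \frac{16 i \sqrt{3}}{8233}$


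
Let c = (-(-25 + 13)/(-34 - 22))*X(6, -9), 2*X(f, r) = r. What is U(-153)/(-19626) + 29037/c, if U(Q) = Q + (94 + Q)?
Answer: 886480570/29439 ≈ 30112.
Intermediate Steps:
X(f, r) = r/2
U(Q) = 94 + 2*Q
c = 27/28 (c = (-(-25 + 13)/(-34 - 22))*((1/2)*(-9)) = -(-12)/(-56)*(-9/2) = -(-12)*(-1)/56*(-9/2) = -1*3/14*(-9/2) = -3/14*(-9/2) = 27/28 ≈ 0.96429)
U(-153)/(-19626) + 29037/c = (94 + 2*(-153))/(-19626) + 29037/(27/28) = (94 - 306)*(-1/19626) + 29037*(28/27) = -212*(-1/19626) + 271012/9 = 106/9813 + 271012/9 = 886480570/29439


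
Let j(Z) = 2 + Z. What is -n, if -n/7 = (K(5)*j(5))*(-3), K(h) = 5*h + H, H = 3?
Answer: -4116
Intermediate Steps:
K(h) = 3 + 5*h (K(h) = 5*h + 3 = 3 + 5*h)
n = 4116 (n = -7*(3 + 5*5)*(2 + 5)*(-3) = -7*(3 + 25)*7*(-3) = -7*28*7*(-3) = -1372*(-3) = -7*(-588) = 4116)
-n = -1*4116 = -4116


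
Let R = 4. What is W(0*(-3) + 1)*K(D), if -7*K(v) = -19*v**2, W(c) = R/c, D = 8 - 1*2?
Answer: 2736/7 ≈ 390.86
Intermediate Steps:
D = 6 (D = 8 - 2 = 6)
W(c) = 4/c
K(v) = 19*v**2/7 (K(v) = -(-19)*v**2/7 = 19*v**2/7)
W(0*(-3) + 1)*K(D) = (4/(0*(-3) + 1))*((19/7)*6**2) = (4/(0 + 1))*((19/7)*36) = (4/1)*(684/7) = (4*1)*(684/7) = 4*(684/7) = 2736/7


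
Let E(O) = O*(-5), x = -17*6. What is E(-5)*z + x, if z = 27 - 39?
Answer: -402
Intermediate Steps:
x = -102
z = -12
E(O) = -5*O
E(-5)*z + x = -5*(-5)*(-12) - 102 = 25*(-12) - 102 = -300 - 102 = -402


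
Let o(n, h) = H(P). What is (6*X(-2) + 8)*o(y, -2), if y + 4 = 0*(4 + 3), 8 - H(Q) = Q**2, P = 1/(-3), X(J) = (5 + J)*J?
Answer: -1988/9 ≈ -220.89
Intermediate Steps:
X(J) = J*(5 + J)
P = -1/3 (P = 1*(-1/3) = -1/3 ≈ -0.33333)
H(Q) = 8 - Q**2
y = -4 (y = -4 + 0*(4 + 3) = -4 + 0*7 = -4 + 0 = -4)
o(n, h) = 71/9 (o(n, h) = 8 - (-1/3)**2 = 8 - 1*1/9 = 8 - 1/9 = 71/9)
(6*X(-2) + 8)*o(y, -2) = (6*(-2*(5 - 2)) + 8)*(71/9) = (6*(-2*3) + 8)*(71/9) = (6*(-6) + 8)*(71/9) = (-36 + 8)*(71/9) = -28*71/9 = -1988/9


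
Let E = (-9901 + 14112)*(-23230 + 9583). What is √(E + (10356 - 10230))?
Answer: I*√57467391 ≈ 7580.7*I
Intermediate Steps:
E = -57467517 (E = 4211*(-13647) = -57467517)
√(E + (10356 - 10230)) = √(-57467517 + (10356 - 10230)) = √(-57467517 + 126) = √(-57467391) = I*√57467391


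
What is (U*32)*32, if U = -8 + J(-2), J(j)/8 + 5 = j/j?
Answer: -40960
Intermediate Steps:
J(j) = -32 (J(j) = -40 + 8*(j/j) = -40 + 8*1 = -40 + 8 = -32)
U = -40 (U = -8 - 32 = -40)
(U*32)*32 = -40*32*32 = -1280*32 = -40960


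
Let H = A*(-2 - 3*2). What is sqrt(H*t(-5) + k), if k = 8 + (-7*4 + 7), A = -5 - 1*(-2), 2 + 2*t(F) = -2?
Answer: I*sqrt(61) ≈ 7.8102*I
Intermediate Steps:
t(F) = -2 (t(F) = -1 + (1/2)*(-2) = -1 - 1 = -2)
A = -3 (A = -5 + 2 = -3)
k = -13 (k = 8 + (-28 + 7) = 8 - 21 = -13)
H = 24 (H = -3*(-2 - 3*2) = -3*(-2 - 6) = -3*(-8) = 24)
sqrt(H*t(-5) + k) = sqrt(24*(-2) - 13) = sqrt(-48 - 13) = sqrt(-61) = I*sqrt(61)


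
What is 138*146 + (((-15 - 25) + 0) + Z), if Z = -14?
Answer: 20094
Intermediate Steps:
138*146 + (((-15 - 25) + 0) + Z) = 138*146 + (((-15 - 25) + 0) - 14) = 20148 + ((-40 + 0) - 14) = 20148 + (-40 - 14) = 20148 - 54 = 20094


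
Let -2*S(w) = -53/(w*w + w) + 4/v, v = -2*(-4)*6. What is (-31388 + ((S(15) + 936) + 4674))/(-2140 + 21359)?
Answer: -4124469/3075040 ≈ -1.3413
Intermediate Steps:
v = 48 (v = 8*6 = 48)
S(w) = -1/24 + 53/(2*(w + w²)) (S(w) = -(-53/(w*w + w) + 4/48)/2 = -(-53/(w² + w) + 4*(1/48))/2 = -(-53/(w + w²) + 1/12)/2 = -(1/12 - 53/(w + w²))/2 = -1/24 + 53/(2*(w + w²)))
(-31388 + ((S(15) + 936) + 4674))/(-2140 + 21359) = (-31388 + (((1/24)*(636 - 1*15 - 1*15²)/(15*(1 + 15)) + 936) + 4674))/(-2140 + 21359) = (-31388 + (((1/24)*(1/15)*(636 - 15 - 1*225)/16 + 936) + 4674))/19219 = (-31388 + (((1/24)*(1/15)*(1/16)*(636 - 15 - 225) + 936) + 4674))*(1/19219) = (-31388 + (((1/24)*(1/15)*(1/16)*396 + 936) + 4674))*(1/19219) = (-31388 + ((11/160 + 936) + 4674))*(1/19219) = (-31388 + (149771/160 + 4674))*(1/19219) = (-31388 + 897611/160)*(1/19219) = -4124469/160*1/19219 = -4124469/3075040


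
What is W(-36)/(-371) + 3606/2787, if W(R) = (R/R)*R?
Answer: 479386/344659 ≈ 1.3909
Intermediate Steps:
W(R) = R (W(R) = 1*R = R)
W(-36)/(-371) + 3606/2787 = -36/(-371) + 3606/2787 = -36*(-1/371) + 3606*(1/2787) = 36/371 + 1202/929 = 479386/344659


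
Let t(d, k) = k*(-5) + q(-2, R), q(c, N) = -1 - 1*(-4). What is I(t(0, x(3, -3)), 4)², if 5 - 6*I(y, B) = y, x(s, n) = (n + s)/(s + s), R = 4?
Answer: ⅑ ≈ 0.11111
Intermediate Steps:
x(s, n) = (n + s)/(2*s) (x(s, n) = (n + s)/((2*s)) = (n + s)*(1/(2*s)) = (n + s)/(2*s))
q(c, N) = 3 (q(c, N) = -1 + 4 = 3)
t(d, k) = 3 - 5*k (t(d, k) = k*(-5) + 3 = -5*k + 3 = 3 - 5*k)
I(y, B) = ⅚ - y/6
I(t(0, x(3, -3)), 4)² = (⅚ - (3 - 5*(-3 + 3)/(2*3))/6)² = (⅚ - (3 - 5*0/(2*3))/6)² = (⅚ - (3 - 5*0)/6)² = (⅚ - (3 + 0)/6)² = (⅚ - ⅙*3)² = (⅚ - ½)² = (⅓)² = ⅑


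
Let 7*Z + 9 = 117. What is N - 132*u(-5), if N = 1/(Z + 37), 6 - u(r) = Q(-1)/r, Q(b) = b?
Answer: -1404841/1835 ≈ -765.58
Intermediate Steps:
Z = 108/7 (Z = -9/7 + (⅐)*117 = -9/7 + 117/7 = 108/7 ≈ 15.429)
u(r) = 6 + 1/r (u(r) = 6 - (-1)/r = 6 + 1/r)
N = 7/367 (N = 1/(108/7 + 37) = 1/(367/7) = 7/367 ≈ 0.019074)
N - 132*u(-5) = 7/367 - 132*(6 + 1/(-5)) = 7/367 - 132*(6 - ⅕) = 7/367 - 132*29/5 = 7/367 - 3828/5 = -1404841/1835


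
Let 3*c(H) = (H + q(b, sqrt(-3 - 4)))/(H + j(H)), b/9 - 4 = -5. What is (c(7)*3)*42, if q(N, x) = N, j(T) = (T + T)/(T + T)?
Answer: -21/2 ≈ -10.500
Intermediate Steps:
j(T) = 1 (j(T) = (2*T)/((2*T)) = (2*T)*(1/(2*T)) = 1)
b = -9 (b = 36 + 9*(-5) = 36 - 45 = -9)
c(H) = (-9 + H)/(3*(1 + H)) (c(H) = ((H - 9)/(H + 1))/3 = ((-9 + H)/(1 + H))/3 = (-9 + H)/(3*(1 + H)))
(c(7)*3)*42 = (((-9 + 7)/(3*(1 + 7)))*3)*42 = (((1/3)*(-2)/8)*3)*42 = (((1/3)*(1/8)*(-2))*3)*42 = -1/12*3*42 = -1/4*42 = -21/2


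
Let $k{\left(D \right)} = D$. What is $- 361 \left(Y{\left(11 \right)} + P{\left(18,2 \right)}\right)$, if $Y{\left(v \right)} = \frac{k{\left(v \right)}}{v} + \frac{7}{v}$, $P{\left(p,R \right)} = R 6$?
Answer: $- \frac{54150}{11} \approx -4922.7$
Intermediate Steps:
$P{\left(p,R \right)} = 6 R$
$Y{\left(v \right)} = 1 + \frac{7}{v}$ ($Y{\left(v \right)} = \frac{v}{v} + \frac{7}{v} = 1 + \frac{7}{v}$)
$- 361 \left(Y{\left(11 \right)} + P{\left(18,2 \right)}\right) = - 361 \left(\frac{7 + 11}{11} + 6 \cdot 2\right) = - 361 \left(\frac{1}{11} \cdot 18 + 12\right) = - 361 \left(\frac{18}{11} + 12\right) = \left(-361\right) \frac{150}{11} = - \frac{54150}{11}$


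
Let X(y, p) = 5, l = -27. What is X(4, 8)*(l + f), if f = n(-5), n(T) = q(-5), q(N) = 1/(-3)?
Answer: -410/3 ≈ -136.67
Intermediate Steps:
q(N) = -⅓
n(T) = -⅓
f = -⅓ ≈ -0.33333
X(4, 8)*(l + f) = 5*(-27 - ⅓) = 5*(-82/3) = -410/3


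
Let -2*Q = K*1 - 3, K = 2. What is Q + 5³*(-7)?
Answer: -1749/2 ≈ -874.50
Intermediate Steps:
Q = ½ (Q = -(2*1 - 3)/2 = -(2 - 3)/2 = -½*(-1) = ½ ≈ 0.50000)
Q + 5³*(-7) = ½ + 5³*(-7) = ½ + 125*(-7) = ½ - 875 = -1749/2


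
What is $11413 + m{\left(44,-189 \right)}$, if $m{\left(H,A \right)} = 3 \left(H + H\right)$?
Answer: $11677$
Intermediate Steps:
$m{\left(H,A \right)} = 6 H$ ($m{\left(H,A \right)} = 3 \cdot 2 H = 6 H$)
$11413 + m{\left(44,-189 \right)} = 11413 + 6 \cdot 44 = 11413 + 264 = 11677$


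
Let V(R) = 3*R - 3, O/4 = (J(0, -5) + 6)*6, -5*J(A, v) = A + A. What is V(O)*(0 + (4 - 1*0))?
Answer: 1716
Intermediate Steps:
J(A, v) = -2*A/5 (J(A, v) = -(A + A)/5 = -2*A/5)
O = 144 (O = 4*((-⅖*0 + 6)*6) = 4*((0 + 6)*6) = 4*(6*6) = 4*36 = 144)
V(R) = -3 + 3*R
V(O)*(0 + (4 - 1*0)) = (-3 + 3*144)*(0 + (4 - 1*0)) = (-3 + 432)*(0 + (4 + 0)) = 429*(0 + 4) = 429*4 = 1716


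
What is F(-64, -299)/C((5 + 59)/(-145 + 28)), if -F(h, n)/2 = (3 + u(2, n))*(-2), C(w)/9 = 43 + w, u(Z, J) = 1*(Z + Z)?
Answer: 364/4967 ≈ 0.073284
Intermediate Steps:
u(Z, J) = 2*Z (u(Z, J) = 1*(2*Z) = 2*Z)
C(w) = 387 + 9*w (C(w) = 9*(43 + w) = 387 + 9*w)
F(h, n) = 28 (F(h, n) = -2*(3 + 2*2)*(-2) = -2*(3 + 4)*(-2) = -14*(-2) = -2*(-14) = 28)
F(-64, -299)/C((5 + 59)/(-145 + 28)) = 28/(387 + 9*((5 + 59)/(-145 + 28))) = 28/(387 + 9*(64/(-117))) = 28/(387 + 9*(64*(-1/117))) = 28/(387 + 9*(-64/117)) = 28/(387 - 64/13) = 28/(4967/13) = 28*(13/4967) = 364/4967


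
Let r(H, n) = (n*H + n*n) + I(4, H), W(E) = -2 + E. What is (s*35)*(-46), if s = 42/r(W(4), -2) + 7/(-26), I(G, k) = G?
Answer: -214130/13 ≈ -16472.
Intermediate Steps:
r(H, n) = 4 + n**2 + H*n (r(H, n) = (n*H + n*n) + 4 = (H*n + n**2) + 4 = (n**2 + H*n) + 4 = 4 + n**2 + H*n)
s = 133/13 (s = 42/(4 + (-2)**2 + (-2 + 4)*(-2)) + 7/(-26) = 42/(4 + 4 + 2*(-2)) + 7*(-1/26) = 42/(4 + 4 - 4) - 7/26 = 42/4 - 7/26 = 42*(1/4) - 7/26 = 21/2 - 7/26 = 133/13 ≈ 10.231)
(s*35)*(-46) = ((133/13)*35)*(-46) = (4655/13)*(-46) = -214130/13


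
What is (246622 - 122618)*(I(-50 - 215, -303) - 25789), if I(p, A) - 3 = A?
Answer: -3235140356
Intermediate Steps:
I(p, A) = 3 + A
(246622 - 122618)*(I(-50 - 215, -303) - 25789) = (246622 - 122618)*((3 - 303) - 25789) = 124004*(-300 - 25789) = 124004*(-26089) = -3235140356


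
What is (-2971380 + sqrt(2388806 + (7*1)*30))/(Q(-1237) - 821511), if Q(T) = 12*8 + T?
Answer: 742845/205663 - sqrt(597254)/411326 ≈ 3.6101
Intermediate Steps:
Q(T) = 96 + T
(-2971380 + sqrt(2388806 + (7*1)*30))/(Q(-1237) - 821511) = (-2971380 + sqrt(2388806 + (7*1)*30))/((96 - 1237) - 821511) = (-2971380 + sqrt(2388806 + 7*30))/(-1141 - 821511) = (-2971380 + sqrt(2388806 + 210))/(-822652) = (-2971380 + sqrt(2389016))*(-1/822652) = (-2971380 + 2*sqrt(597254))*(-1/822652) = 742845/205663 - sqrt(597254)/411326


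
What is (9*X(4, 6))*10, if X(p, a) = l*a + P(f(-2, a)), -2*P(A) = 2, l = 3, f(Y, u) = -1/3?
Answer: 1530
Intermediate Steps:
f(Y, u) = -1/3 (f(Y, u) = -1*1/3 = -1/3)
P(A) = -1 (P(A) = -1/2*2 = -1)
X(p, a) = -1 + 3*a (X(p, a) = 3*a - 1 = -1 + 3*a)
(9*X(4, 6))*10 = (9*(-1 + 3*6))*10 = (9*(-1 + 18))*10 = (9*17)*10 = 153*10 = 1530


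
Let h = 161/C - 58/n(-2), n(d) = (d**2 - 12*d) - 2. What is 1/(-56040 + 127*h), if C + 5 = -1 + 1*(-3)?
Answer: -117/6855638 ≈ -1.7066e-5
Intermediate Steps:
n(d) = -2 + d**2 - 12*d
C = -9 (C = -5 + (-1 + 1*(-3)) = -5 + (-1 - 3) = -5 - 4 = -9)
h = -2354/117 (h = 161/(-9) - 58/(-2 + (-2)**2 - 12*(-2)) = 161*(-1/9) - 58/(-2 + 4 + 24) = -161/9 - 58/26 = -161/9 - 58*1/26 = -161/9 - 29/13 = -2354/117 ≈ -20.120)
1/(-56040 + 127*h) = 1/(-56040 + 127*(-2354/117)) = 1/(-56040 - 298958/117) = 1/(-6855638/117) = -117/6855638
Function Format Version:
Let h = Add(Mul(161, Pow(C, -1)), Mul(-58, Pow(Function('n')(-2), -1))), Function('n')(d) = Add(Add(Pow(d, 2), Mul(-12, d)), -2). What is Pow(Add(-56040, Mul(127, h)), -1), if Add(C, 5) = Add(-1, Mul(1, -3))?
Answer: Rational(-117, 6855638) ≈ -1.7066e-5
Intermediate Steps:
Function('n')(d) = Add(-2, Pow(d, 2), Mul(-12, d))
C = -9 (C = Add(-5, Add(-1, Mul(1, -3))) = Add(-5, Add(-1, -3)) = Add(-5, -4) = -9)
h = Rational(-2354, 117) (h = Add(Mul(161, Pow(-9, -1)), Mul(-58, Pow(Add(-2, Pow(-2, 2), Mul(-12, -2)), -1))) = Add(Mul(161, Rational(-1, 9)), Mul(-58, Pow(Add(-2, 4, 24), -1))) = Add(Rational(-161, 9), Mul(-58, Pow(26, -1))) = Add(Rational(-161, 9), Mul(-58, Rational(1, 26))) = Add(Rational(-161, 9), Rational(-29, 13)) = Rational(-2354, 117) ≈ -20.120)
Pow(Add(-56040, Mul(127, h)), -1) = Pow(Add(-56040, Mul(127, Rational(-2354, 117))), -1) = Pow(Add(-56040, Rational(-298958, 117)), -1) = Pow(Rational(-6855638, 117), -1) = Rational(-117, 6855638)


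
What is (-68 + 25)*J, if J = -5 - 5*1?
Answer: 430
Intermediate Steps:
J = -10 (J = -5 - 5 = -10)
(-68 + 25)*J = (-68 + 25)*(-10) = -43*(-10) = 430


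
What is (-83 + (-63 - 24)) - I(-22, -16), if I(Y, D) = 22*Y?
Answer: 314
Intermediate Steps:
(-83 + (-63 - 24)) - I(-22, -16) = (-83 + (-63 - 24)) - 22*(-22) = (-83 - 87) - 1*(-484) = -170 + 484 = 314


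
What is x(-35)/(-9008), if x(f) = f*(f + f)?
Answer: -1225/4504 ≈ -0.27198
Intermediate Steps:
x(f) = 2*f² (x(f) = f*(2*f) = 2*f²)
x(-35)/(-9008) = (2*(-35)²)/(-9008) = (2*1225)*(-1/9008) = 2450*(-1/9008) = -1225/4504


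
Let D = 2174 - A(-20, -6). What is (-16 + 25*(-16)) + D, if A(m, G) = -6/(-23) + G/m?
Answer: 404211/230 ≈ 1757.4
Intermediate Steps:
A(m, G) = 6/23 + G/m (A(m, G) = -6*(-1/23) + G/m = 6/23 + G/m)
D = 499891/230 (D = 2174 - (6/23 - 6/(-20)) = 2174 - (6/23 - 6*(-1/20)) = 2174 - (6/23 + 3/10) = 2174 - 1*129/230 = 2174 - 129/230 = 499891/230 ≈ 2173.4)
(-16 + 25*(-16)) + D = (-16 + 25*(-16)) + 499891/230 = (-16 - 400) + 499891/230 = -416 + 499891/230 = 404211/230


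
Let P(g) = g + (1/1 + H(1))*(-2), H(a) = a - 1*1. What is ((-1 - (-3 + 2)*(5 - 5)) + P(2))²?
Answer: 1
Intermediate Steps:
H(a) = -1 + a (H(a) = a - 1 = -1 + a)
P(g) = -2 + g (P(g) = g + (1/1 + (-1 + 1))*(-2) = g + (1*1 + 0)*(-2) = g + (1 + 0)*(-2) = g + 1*(-2) = g - 2 = -2 + g)
((-1 - (-3 + 2)*(5 - 5)) + P(2))² = ((-1 - (-3 + 2)*(5 - 5)) + (-2 + 2))² = ((-1 - (-1)*0) + 0)² = ((-1 - 1*0) + 0)² = ((-1 + 0) + 0)² = (-1 + 0)² = (-1)² = 1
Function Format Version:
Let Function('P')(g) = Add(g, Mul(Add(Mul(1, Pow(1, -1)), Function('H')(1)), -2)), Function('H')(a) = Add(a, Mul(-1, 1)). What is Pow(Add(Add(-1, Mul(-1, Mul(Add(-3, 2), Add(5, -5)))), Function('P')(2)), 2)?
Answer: 1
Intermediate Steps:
Function('H')(a) = Add(-1, a) (Function('H')(a) = Add(a, -1) = Add(-1, a))
Function('P')(g) = Add(-2, g) (Function('P')(g) = Add(g, Mul(Add(Mul(1, Pow(1, -1)), Add(-1, 1)), -2)) = Add(g, Mul(Add(Mul(1, 1), 0), -2)) = Add(g, Mul(Add(1, 0), -2)) = Add(g, Mul(1, -2)) = Add(g, -2) = Add(-2, g))
Pow(Add(Add(-1, Mul(-1, Mul(Add(-3, 2), Add(5, -5)))), Function('P')(2)), 2) = Pow(Add(Add(-1, Mul(-1, Mul(Add(-3, 2), Add(5, -5)))), Add(-2, 2)), 2) = Pow(Add(Add(-1, Mul(-1, Mul(-1, 0))), 0), 2) = Pow(Add(Add(-1, Mul(-1, 0)), 0), 2) = Pow(Add(Add(-1, 0), 0), 2) = Pow(Add(-1, 0), 2) = Pow(-1, 2) = 1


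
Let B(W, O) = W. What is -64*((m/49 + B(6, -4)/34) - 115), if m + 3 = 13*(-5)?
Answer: 6195456/833 ≈ 7437.5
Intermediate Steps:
m = -68 (m = -3 + 13*(-5) = -3 - 65 = -68)
-64*((m/49 + B(6, -4)/34) - 115) = -64*((-68/49 + 6/34) - 115) = -64*((-68*1/49 + 6*(1/34)) - 115) = -64*((-68/49 + 3/17) - 115) = -64*(-1009/833 - 115) = -64*(-96804/833) = 6195456/833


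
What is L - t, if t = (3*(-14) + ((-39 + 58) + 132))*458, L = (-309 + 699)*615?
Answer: 189928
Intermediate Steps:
L = 239850 (L = 390*615 = 239850)
t = 49922 (t = (-42 + (19 + 132))*458 = (-42 + 151)*458 = 109*458 = 49922)
L - t = 239850 - 1*49922 = 239850 - 49922 = 189928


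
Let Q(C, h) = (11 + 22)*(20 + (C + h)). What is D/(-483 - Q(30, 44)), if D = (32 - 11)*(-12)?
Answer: 84/1195 ≈ 0.070293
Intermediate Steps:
Q(C, h) = 660 + 33*C + 33*h (Q(C, h) = 33*(20 + C + h) = 660 + 33*C + 33*h)
D = -252 (D = 21*(-12) = -252)
D/(-483 - Q(30, 44)) = -252/(-483 - (660 + 33*30 + 33*44)) = -252/(-483 - (660 + 990 + 1452)) = -252/(-483 - 1*3102) = -252/(-483 - 3102) = -252/(-3585) = -252*(-1/3585) = 84/1195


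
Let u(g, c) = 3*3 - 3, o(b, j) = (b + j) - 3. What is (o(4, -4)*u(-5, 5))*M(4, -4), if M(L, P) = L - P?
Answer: -144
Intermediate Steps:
o(b, j) = -3 + b + j
u(g, c) = 6 (u(g, c) = 9 - 3 = 6)
(o(4, -4)*u(-5, 5))*M(4, -4) = ((-3 + 4 - 4)*6)*(4 - 1*(-4)) = (-3*6)*(4 + 4) = -18*8 = -144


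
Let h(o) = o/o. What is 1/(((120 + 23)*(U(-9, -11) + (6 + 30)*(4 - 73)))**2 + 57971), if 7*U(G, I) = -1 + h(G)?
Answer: 1/126175622915 ≈ 7.9255e-12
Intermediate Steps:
h(o) = 1
U(G, I) = 0 (U(G, I) = (-1 + 1)/7 = (1/7)*0 = 0)
1/(((120 + 23)*(U(-9, -11) + (6 + 30)*(4 - 73)))**2 + 57971) = 1/(((120 + 23)*(0 + (6 + 30)*(4 - 73)))**2 + 57971) = 1/((143*(0 + 36*(-69)))**2 + 57971) = 1/((143*(0 - 2484))**2 + 57971) = 1/((143*(-2484))**2 + 57971) = 1/((-355212)**2 + 57971) = 1/(126175564944 + 57971) = 1/126175622915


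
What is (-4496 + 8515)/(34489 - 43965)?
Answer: -4019/9476 ≈ -0.42412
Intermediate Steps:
(-4496 + 8515)/(34489 - 43965) = 4019/(-9476) = 4019*(-1/9476) = -4019/9476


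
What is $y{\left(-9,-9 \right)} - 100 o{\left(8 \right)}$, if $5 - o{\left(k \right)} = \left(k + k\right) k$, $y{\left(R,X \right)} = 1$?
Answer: $12301$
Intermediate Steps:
$o{\left(k \right)} = 5 - 2 k^{2}$ ($o{\left(k \right)} = 5 - \left(k + k\right) k = 5 - 2 k k = 5 - 2 k^{2}$)
$y{\left(-9,-9 \right)} - 100 o{\left(8 \right)} = 1 - 100 \left(5 - 2 \cdot 8^{2}\right) = 1 - 100 \left(5 - 128\right) = 1 - -12300 = 1 + 12300 = 12301$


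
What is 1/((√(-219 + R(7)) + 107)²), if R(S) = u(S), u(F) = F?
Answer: (107 + 2*I*√53)⁻² ≈ 8.2638e-5 - 2.2914e-5*I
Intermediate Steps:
R(S) = S
1/((√(-219 + R(7)) + 107)²) = 1/((√(-219 + 7) + 107)²) = 1/((√(-212) + 107)²) = 1/((2*I*√53 + 107)²) = 1/((107 + 2*I*√53)²) = (107 + 2*I*√53)⁻²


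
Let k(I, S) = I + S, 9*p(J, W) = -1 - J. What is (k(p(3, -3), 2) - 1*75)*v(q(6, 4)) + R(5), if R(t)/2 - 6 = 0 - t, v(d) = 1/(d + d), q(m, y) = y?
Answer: -517/72 ≈ -7.1806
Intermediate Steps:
p(J, W) = -⅑ - J/9 (p(J, W) = (-1 - J)/9 = -⅑ - J/9)
v(d) = 1/(2*d)
R(t) = 12 - 2*t (R(t) = 12 + 2*(0 - t) = 12 + 2*(-t) = 12 - 2*t)
(k(p(3, -3), 2) - 1*75)*v(q(6, 4)) + R(5) = (((-⅑ - ⅑*3) + 2) - 1*75)*((½)/4) + (12 - 2*5) = (((-⅑ - ⅓) + 2) - 75)*((½)*(¼)) + (12 - 10) = ((-4/9 + 2) - 75)*(⅛) + 2 = (14/9 - 75)*(⅛) + 2 = -661/9*⅛ + 2 = -661/72 + 2 = -517/72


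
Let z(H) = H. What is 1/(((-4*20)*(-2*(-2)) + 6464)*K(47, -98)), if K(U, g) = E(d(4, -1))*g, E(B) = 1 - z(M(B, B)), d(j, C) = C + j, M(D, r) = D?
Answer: 1/1204224 ≈ 8.3041e-7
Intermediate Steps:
E(B) = 1 - B
K(U, g) = -2*g (K(U, g) = (1 - (-1 + 4))*g = (1 - 1*3)*g = (1 - 3)*g = -2*g)
1/(((-4*20)*(-2*(-2)) + 6464)*K(47, -98)) = 1/(((-4*20)*(-2*(-2)) + 6464)*((-2*(-98)))) = 1/((-80*4 + 6464)*196) = (1/196)/(-320 + 6464) = (1/196)/6144 = (1/6144)*(1/196) = 1/1204224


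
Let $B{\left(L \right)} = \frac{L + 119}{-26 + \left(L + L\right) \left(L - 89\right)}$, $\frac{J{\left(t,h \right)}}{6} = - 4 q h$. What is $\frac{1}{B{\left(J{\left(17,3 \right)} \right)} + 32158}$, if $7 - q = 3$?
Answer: $\frac{16702}{537102903} \approx 3.1096 \cdot 10^{-5}$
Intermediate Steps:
$q = 4$ ($q = 7 - 3 = 4$)
$J{\left(t,h \right)} = - 96 h$ ($J{\left(t,h \right)} = 6 \left(-4\right) 4 h = 6 \left(- 16 h\right) = - 96 h$)
$B{\left(L \right)} = \frac{119 + L}{-26 + 2 L \left(-89 + L\right)}$
$\frac{1}{B{\left(J{\left(17,3 \right)} \right)} + 32158} = \frac{1}{\frac{119 - 288}{2 \left(-13 + \left(\left(-96\right) 3\right)^{2} - 89 \left(\left(-96\right) 3\right)\right)} + 32158} = \frac{1}{\frac{119 - 288}{2 \left(-13 + \left(-288\right)^{2} - -25632\right)} + 32158} = \frac{1}{\frac{1}{2} \frac{1}{-13 + 82944 + 25632} \left(-169\right) + 32158} = \frac{1}{\frac{1}{2} \cdot \frac{1}{108563} \left(-169\right) + 32158} = \frac{1}{- \frac{13}{16702} + 32158} = \frac{1}{\frac{537102903}{16702}} = \frac{16702}{537102903}$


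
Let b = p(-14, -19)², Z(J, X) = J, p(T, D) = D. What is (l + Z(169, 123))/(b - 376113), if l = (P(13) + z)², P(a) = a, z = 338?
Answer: -4745/14452 ≈ -0.32833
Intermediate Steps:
l = 123201 (l = (13 + 338)² = 351² = 123201)
b = 361 (b = (-19)² = 361)
(l + Z(169, 123))/(b - 376113) = (123201 + 169)/(361 - 376113) = 123370/(-375752) = 123370*(-1/375752) = -4745/14452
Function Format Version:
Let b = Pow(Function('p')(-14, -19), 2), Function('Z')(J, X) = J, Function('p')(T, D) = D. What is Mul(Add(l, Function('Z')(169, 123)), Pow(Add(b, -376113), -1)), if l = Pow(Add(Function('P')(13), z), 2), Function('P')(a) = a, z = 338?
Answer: Rational(-4745, 14452) ≈ -0.32833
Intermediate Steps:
l = 123201 (l = Pow(Add(13, 338), 2) = Pow(351, 2) = 123201)
b = 361 (b = Pow(-19, 2) = 361)
Mul(Add(l, Function('Z')(169, 123)), Pow(Add(b, -376113), -1)) = Mul(Add(123201, 169), Pow(Add(361, -376113), -1)) = Mul(123370, Pow(-375752, -1)) = Mul(123370, Rational(-1, 375752)) = Rational(-4745, 14452)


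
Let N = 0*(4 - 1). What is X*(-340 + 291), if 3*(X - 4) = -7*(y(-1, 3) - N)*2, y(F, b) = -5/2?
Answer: -2303/3 ≈ -767.67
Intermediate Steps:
y(F, b) = -5/2 (y(F, b) = -5*½ = -5/2)
N = 0 (N = 0*3 = 0)
X = 47/3 (X = 4 + (-7*(-5/2 - 1*0)*2)/3 = 4 + (-7*(-5/2 + 0)*2)/3 = 4 + (-7*(-5/2)*2)/3 = 4 + ((35/2)*2)/3 = 4 + (⅓)*35 = 4 + 35/3 = 47/3 ≈ 15.667)
X*(-340 + 291) = 47*(-340 + 291)/3 = (47/3)*(-49) = -2303/3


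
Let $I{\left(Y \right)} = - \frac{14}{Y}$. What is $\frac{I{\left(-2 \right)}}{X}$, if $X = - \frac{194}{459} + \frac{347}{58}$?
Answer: $\frac{186354}{148021} \approx 1.259$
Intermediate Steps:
$X = \frac{148021}{26622}$ ($X = \left(-194\right) \frac{1}{459} + 347 \cdot \frac{1}{58} = - \frac{194}{459} + \frac{347}{58} = \frac{148021}{26622} \approx 5.5601$)
$\frac{I{\left(-2 \right)}}{X} = \frac{\left(-14\right) \frac{1}{-2}}{\frac{148021}{26622}} = \left(-14\right) \left(- \frac{1}{2}\right) \frac{26622}{148021} = 7 \cdot \frac{26622}{148021} = \frac{186354}{148021}$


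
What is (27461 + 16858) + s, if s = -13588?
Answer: 30731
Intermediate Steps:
(27461 + 16858) + s = (27461 + 16858) - 13588 = 44319 - 13588 = 30731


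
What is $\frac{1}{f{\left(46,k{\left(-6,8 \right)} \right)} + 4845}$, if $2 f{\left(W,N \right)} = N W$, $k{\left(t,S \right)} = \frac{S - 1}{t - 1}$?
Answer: $\frac{1}{4822} \approx 0.00020738$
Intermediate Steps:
$k{\left(t,S \right)} = \frac{-1 + S}{-1 + t}$
$f{\left(W,N \right)} = \frac{N W}{2}$
$\frac{1}{f{\left(46,k{\left(-6,8 \right)} \right)} + 4845} = \frac{1}{\frac{1}{2} \frac{-1 + 8}{-1 - 6} \cdot 46 + 4845} = \frac{1}{\frac{1}{2} \frac{1}{-7} \cdot 7 \cdot 46 + 4845} = \frac{1}{\frac{1}{2} \left(\left(- \frac{1}{7}\right) 7\right) 46 + 4845} = \frac{1}{\frac{1}{2} \left(-1\right) 46 + 4845} = \frac{1}{-23 + 4845} = \frac{1}{4822}$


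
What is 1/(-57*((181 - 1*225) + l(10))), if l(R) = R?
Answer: 1/1938 ≈ 0.00051600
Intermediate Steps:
1/(-57*((181 - 1*225) + l(10))) = 1/(-57*((181 - 1*225) + 10)) = 1/(-57*((181 - 225) + 10)) = 1/(-57*(-44 + 10)) = 1/(-57*(-34)) = 1/1938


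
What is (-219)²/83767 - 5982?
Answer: -501046233/83767 ≈ -5981.4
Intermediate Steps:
(-219)²/83767 - 5982 = 47961*(1/83767) - 5982 = 47961/83767 - 5982 = -501046233/83767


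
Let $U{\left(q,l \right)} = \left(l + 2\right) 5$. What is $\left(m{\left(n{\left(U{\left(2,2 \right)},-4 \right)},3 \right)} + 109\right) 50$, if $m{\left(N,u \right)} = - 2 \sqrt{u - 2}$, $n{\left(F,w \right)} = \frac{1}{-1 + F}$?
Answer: $5350$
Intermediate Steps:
$U{\left(q,l \right)} = 10 + 5 l$ ($U{\left(q,l \right)} = \left(2 + l\right) 5 = 10 + 5 l$)
$m{\left(N,u \right)} = - 2 \sqrt{-2 + u}$
$\left(m{\left(n{\left(U{\left(2,2 \right)},-4 \right)},3 \right)} + 109\right) 50 = \left(- 2 \sqrt{-2 + 3} + 109\right) 50 = \left(- 2 \sqrt{1} + 109\right) 50 = \left(\left(-2\right) 1 + 109\right) 50 = \left(-2 + 109\right) 50 = 107 \cdot 50 = 5350$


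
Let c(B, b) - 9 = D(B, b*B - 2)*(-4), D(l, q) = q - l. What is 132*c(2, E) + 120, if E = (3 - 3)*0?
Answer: 3420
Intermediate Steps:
E = 0 (E = 0*0 = 0)
c(B, b) = 17 + 4*B - 4*B*b (c(B, b) = 9 + ((b*B - 2) - B)*(-4) = 9 + ((B*b - 2) - B)*(-4) = 9 + ((-2 + B*b) - B)*(-4) = 9 + (-2 - B + B*b)*(-4) = 9 + (8 + 4*B - 4*B*b) = 17 + 4*B - 4*B*b)
132*c(2, E) + 120 = 132*(17 + 4*2 - 4*2*0) + 120 = 132*(17 + 8 + 0) + 120 = 132*25 + 120 = 3300 + 120 = 3420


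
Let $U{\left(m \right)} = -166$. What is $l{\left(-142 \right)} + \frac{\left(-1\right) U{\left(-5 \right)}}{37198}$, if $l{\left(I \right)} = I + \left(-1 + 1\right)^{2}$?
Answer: $- \frac{2640975}{18599} \approx -142.0$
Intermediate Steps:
$l{\left(I \right)} = I$ ($l{\left(I \right)} = I + 0^{2} = I + 0 = I$)
$l{\left(-142 \right)} + \frac{\left(-1\right) U{\left(-5 \right)}}{37198} = -142 + \frac{\left(-1\right) \left(-166\right)}{37198} = -142 + 166 \cdot \frac{1}{37198} = -142 + \frac{83}{18599} = - \frac{2640975}{18599}$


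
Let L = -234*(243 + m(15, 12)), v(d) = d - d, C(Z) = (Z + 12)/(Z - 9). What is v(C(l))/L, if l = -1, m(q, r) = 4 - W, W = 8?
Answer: 0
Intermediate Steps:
m(q, r) = -4 (m(q, r) = 4 - 1*8 = 4 - 8 = -4)
C(Z) = (12 + Z)/(-9 + Z)
v(d) = 0
L = -55926 (L = -234*(243 - 4) = -234*239 = -55926)
v(C(l))/L = 0/(-55926) = 0*(-1/55926) = 0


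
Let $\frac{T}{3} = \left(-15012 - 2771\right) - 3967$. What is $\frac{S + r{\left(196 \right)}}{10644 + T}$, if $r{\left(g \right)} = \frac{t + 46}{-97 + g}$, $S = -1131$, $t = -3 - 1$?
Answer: $\frac{37309}{1801998} \approx 0.020704$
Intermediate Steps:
$t = -4$
$T = -65250$ ($T = 3 \left(\left(-15012 - 2771\right) - 3967\right) = 3 \left(-17783 - 3967\right) = 3 \left(-21750\right) = -65250$)
$r{\left(g \right)} = \frac{42}{-97 + g}$ ($r{\left(g \right)} = \frac{-4 + 46}{-97 + g} = \frac{42}{-97 + g}$)
$\frac{S + r{\left(196 \right)}}{10644 + T} = \frac{-1131 + \frac{42}{-97 + 196}}{10644 - 65250} = \frac{-1131 + \frac{42}{99}}{-54606} = \left(-1131 + 42 \cdot \frac{1}{99}\right) \left(- \frac{1}{54606}\right) = \left(-1131 + \frac{14}{33}\right) \left(- \frac{1}{54606}\right) = \left(- \frac{37309}{33}\right) \left(- \frac{1}{54606}\right) = \frac{37309}{1801998}$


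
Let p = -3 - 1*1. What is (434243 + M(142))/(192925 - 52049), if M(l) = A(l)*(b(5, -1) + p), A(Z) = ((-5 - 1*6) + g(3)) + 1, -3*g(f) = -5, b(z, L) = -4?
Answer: 1302929/422628 ≈ 3.0829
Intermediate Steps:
g(f) = 5/3 (g(f) = -⅓*(-5) = 5/3)
p = -4 (p = -3 - 1 = -4)
A(Z) = -25/3 (A(Z) = ((-5 - 1*6) + 5/3) + 1 = ((-5 - 6) + 5/3) + 1 = (-11 + 5/3) + 1 = -28/3 + 1 = -25/3)
M(l) = 200/3 (M(l) = -25*(-4 - 4)/3 = -25/3*(-8) = 200/3)
(434243 + M(142))/(192925 - 52049) = (434243 + 200/3)/(192925 - 52049) = (1302929/3)/140876 = (1302929/3)*(1/140876) = 1302929/422628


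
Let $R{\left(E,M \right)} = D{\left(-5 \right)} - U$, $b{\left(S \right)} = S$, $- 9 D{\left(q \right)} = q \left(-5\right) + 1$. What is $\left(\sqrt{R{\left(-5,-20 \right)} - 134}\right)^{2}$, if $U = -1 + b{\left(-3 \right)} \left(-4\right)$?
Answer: $- \frac{1331}{9} \approx -147.89$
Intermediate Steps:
$D{\left(q \right)} = - \frac{1}{9} + \frac{5 q}{9}$ ($D{\left(q \right)} = - \frac{q \left(-5\right) + 1}{9} = - \frac{- 5 q + 1}{9} = - \frac{1 - 5 q}{9} = - \frac{1}{9} + \frac{5 q}{9}$)
$U = 11$ ($U = -1 - -12 = -1 + 12 = 11$)
$R{\left(E,M \right)} = - \frac{125}{9}$ ($R{\left(E,M \right)} = \left(- \frac{1}{9} + \frac{5}{9} \left(-5\right)\right) - 11 = \left(- \frac{1}{9} - \frac{25}{9}\right) - 11 = - \frac{26}{9} - 11 = - \frac{125}{9}$)
$\left(\sqrt{R{\left(-5,-20 \right)} - 134}\right)^{2} = \left(\sqrt{- \frac{125}{9} - 134}\right)^{2} = \left(\sqrt{- \frac{1331}{9}}\right)^{2} = \left(\frac{11 i \sqrt{11}}{3}\right)^{2} = - \frac{1331}{9}$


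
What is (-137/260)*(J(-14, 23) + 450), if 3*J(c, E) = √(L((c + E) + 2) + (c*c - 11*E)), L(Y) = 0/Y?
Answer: -6165/26 - 137*I*√57/780 ≈ -237.12 - 1.3261*I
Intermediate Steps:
L(Y) = 0
J(c, E) = √(c² - 11*E)/3 (J(c, E) = √(0 + (c*c - 11*E))/3 = √(0 + (c² - 11*E))/3 = √(c² - 11*E)/3)
(-137/260)*(J(-14, 23) + 450) = (-137/260)*(√((-14)² - 11*23)/3 + 450) = (-137*1/260)*(√(196 - 253)/3 + 450) = -137*(√(-57)/3 + 450)/260 = -137*((I*√57)/3 + 450)/260 = -137*(I*√57/3 + 450)/260 = -137*(450 + I*√57/3)/260 = -6165/26 - 137*I*√57/780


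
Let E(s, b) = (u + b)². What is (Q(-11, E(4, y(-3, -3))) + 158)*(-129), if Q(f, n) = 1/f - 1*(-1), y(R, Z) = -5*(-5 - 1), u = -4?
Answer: -225492/11 ≈ -20499.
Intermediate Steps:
y(R, Z) = 30 (y(R, Z) = -5*(-6) = 30)
E(s, b) = (-4 + b)²
Q(f, n) = 1 + 1/f (Q(f, n) = 1/f + 1 = 1 + 1/f)
(Q(-11, E(4, y(-3, -3))) + 158)*(-129) = ((1 - 11)/(-11) + 158)*(-129) = (-1/11*(-10) + 158)*(-129) = (10/11 + 158)*(-129) = (1748/11)*(-129) = -225492/11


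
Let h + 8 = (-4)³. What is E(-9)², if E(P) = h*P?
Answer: 419904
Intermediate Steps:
h = -72 (h = -8 + (-4)³ = -8 - 64 = -72)
E(P) = -72*P
E(-9)² = (-72*(-9))² = 648² = 419904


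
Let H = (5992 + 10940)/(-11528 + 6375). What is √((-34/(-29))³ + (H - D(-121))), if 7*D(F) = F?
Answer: 3*√1596275725088555/30335711 ≈ 3.9511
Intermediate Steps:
D(F) = F/7
H = -16932/5153 (H = 16932/(-5153) = 16932*(-1/5153) = -16932/5153 ≈ -3.2859)
√((-34/(-29))³ + (H - D(-121))) = √((-34/(-29))³ + (-16932/5153 - (-121)/7)) = √((-34*(-1/29))³ + (-16932/5153 - 1*(-121/7))) = √((34/29)³ + (-16932/5153 + 121/7)) = √(39304/24389 + 504989/36071) = √(13733911305/879735619) = 3*√1596275725088555/30335711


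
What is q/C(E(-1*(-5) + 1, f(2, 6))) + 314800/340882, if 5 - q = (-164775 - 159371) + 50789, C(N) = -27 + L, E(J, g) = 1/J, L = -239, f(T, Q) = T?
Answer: -23275112121/22668653 ≈ -1026.8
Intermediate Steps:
C(N) = -266 (C(N) = -27 - 239 = -266)
q = 273362 (q = 5 - ((-164775 - 159371) + 50789) = 5 - (-324146 + 50789) = 5 - 1*(-273357) = 5 + 273357 = 273362)
q/C(E(-1*(-5) + 1, f(2, 6))) + 314800/340882 = 273362/(-266) + 314800/340882 = 273362*(-1/266) + 314800*(1/340882) = -136681/133 + 157400/170441 = -23275112121/22668653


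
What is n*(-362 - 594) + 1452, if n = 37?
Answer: -33920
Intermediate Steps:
n*(-362 - 594) + 1452 = 37*(-362 - 594) + 1452 = 37*(-956) + 1452 = -35372 + 1452 = -33920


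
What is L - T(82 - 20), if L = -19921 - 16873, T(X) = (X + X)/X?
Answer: -36796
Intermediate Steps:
T(X) = 2 (T(X) = (2*X)/X = 2)
L = -36794
L - T(82 - 20) = -36794 - 1*2 = -36794 - 2 = -36796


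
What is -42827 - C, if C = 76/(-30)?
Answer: -642367/15 ≈ -42824.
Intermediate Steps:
C = -38/15 (C = 76*(-1/30) = -38/15 ≈ -2.5333)
-42827 - C = -42827 - 1*(-38/15) = -42827 + 38/15 = -642367/15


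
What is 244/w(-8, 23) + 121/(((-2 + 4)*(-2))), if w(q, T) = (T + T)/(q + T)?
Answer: 4537/92 ≈ 49.315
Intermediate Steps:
w(q, T) = 2*T/(T + q) (w(q, T) = (2*T)/(T + q) = 2*T/(T + q))
244/w(-8, 23) + 121/(((-2 + 4)*(-2))) = 244/((2*23/(23 - 8))) + 121/(((-2 + 4)*(-2))) = 244/((2*23/15)) + 121/((2*(-2))) = 244/((2*23*(1/15))) + 121/(-4) = 244/(46/15) + 121*(-1/4) = 244*(15/46) - 121/4 = 1830/23 - 121/4 = 4537/92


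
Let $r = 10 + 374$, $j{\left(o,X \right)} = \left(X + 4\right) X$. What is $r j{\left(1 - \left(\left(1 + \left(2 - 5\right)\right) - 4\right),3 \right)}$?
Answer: $8064$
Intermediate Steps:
$j{\left(o,X \right)} = X \left(4 + X\right)$ ($j{\left(o,X \right)} = \left(4 + X\right) X = X \left(4 + X\right)$)
$r = 384$
$r j{\left(1 - \left(\left(1 + \left(2 - 5\right)\right) - 4\right),3 \right)} = 384 \cdot 3 \left(4 + 3\right) = 384 \cdot 3 \cdot 7 = 384 \cdot 21 = 8064$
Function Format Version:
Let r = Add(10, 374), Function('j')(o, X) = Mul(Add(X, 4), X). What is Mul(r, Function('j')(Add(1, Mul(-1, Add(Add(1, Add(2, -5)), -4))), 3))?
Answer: 8064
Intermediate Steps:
Function('j')(o, X) = Mul(X, Add(4, X)) (Function('j')(o, X) = Mul(Add(4, X), X) = Mul(X, Add(4, X)))
r = 384
Mul(r, Function('j')(Add(1, Mul(-1, Add(Add(1, Add(2, -5)), -4))), 3)) = Mul(384, Mul(3, Add(4, 3))) = Mul(384, Mul(3, 7)) = Mul(384, 21) = 8064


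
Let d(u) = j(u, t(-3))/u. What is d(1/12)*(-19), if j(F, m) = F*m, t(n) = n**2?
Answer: -171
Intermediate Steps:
d(u) = 9 (d(u) = (u*(-3)**2)/u = (u*9)/u = (9*u)/u = 9)
d(1/12)*(-19) = 9*(-19) = -171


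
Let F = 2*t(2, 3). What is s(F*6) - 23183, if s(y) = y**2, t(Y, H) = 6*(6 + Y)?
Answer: 308593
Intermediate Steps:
t(Y, H) = 36 + 6*Y
F = 96 (F = 2*(36 + 6*2) = 2*(36 + 12) = 2*48 = 96)
s(F*6) - 23183 = (96*6)**2 - 23183 = 576**2 - 23183 = 331776 - 23183 = 308593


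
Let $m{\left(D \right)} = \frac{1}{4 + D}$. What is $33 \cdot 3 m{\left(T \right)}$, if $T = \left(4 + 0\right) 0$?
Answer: $\frac{99}{4} \approx 24.75$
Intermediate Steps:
$T = 0$ ($T = 4 \cdot 0 = 0$)
$33 \cdot 3 m{\left(T \right)} = \frac{33 \cdot 3}{4 + 0} = \frac{99}{4}$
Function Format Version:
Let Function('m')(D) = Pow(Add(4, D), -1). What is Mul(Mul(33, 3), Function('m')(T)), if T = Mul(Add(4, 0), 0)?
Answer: Rational(99, 4) ≈ 24.750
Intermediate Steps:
T = 0 (T = Mul(4, 0) = 0)
Mul(Mul(33, 3), Function('m')(T)) = Mul(Mul(33, 3), Pow(Add(4, 0), -1)) = Mul(99, Pow(4, -1)) = Mul(99, Rational(1, 4)) = Rational(99, 4)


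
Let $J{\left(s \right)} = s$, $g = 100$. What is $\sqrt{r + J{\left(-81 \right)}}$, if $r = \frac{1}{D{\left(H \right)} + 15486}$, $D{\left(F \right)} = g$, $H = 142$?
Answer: $\frac{i \sqrt{19676779490}}{15586} \approx 9.0 i$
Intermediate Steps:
$D{\left(F \right)} = 100$
$r = \frac{1}{15586}$ ($r = \frac{1}{100 + 15486} = \frac{1}{15586} \approx 6.416 \cdot 10^{-5}$)
$\sqrt{r + J{\left(-81 \right)}} = \sqrt{\frac{1}{15586} - 81} = \sqrt{- \frac{1262465}{15586}} = \frac{i \sqrt{19676779490}}{15586}$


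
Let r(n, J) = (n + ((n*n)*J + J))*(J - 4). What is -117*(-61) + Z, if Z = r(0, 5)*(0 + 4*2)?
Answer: 7177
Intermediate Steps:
r(n, J) = (-4 + J)*(J + n + J*n²) (r(n, J) = (n + (n²*J + J))*(-4 + J) = (n + (J*n² + J))*(-4 + J) = (n + (J + J*n²))*(-4 + J) = (J + n + J*n²)*(-4 + J) = (-4 + J)*(J + n + J*n²))
Z = 40 (Z = (5² - 4*5 - 4*0 + 5*0 + 5²*0² - 4*5*0²)*(0 + 4*2) = (25 - 20 + 0 + 0 + 25*0 - 4*5*0)*(0 + 8) = (25 - 20 + 0 + 0 + 0 + 0)*8 = 5*8 = 40)
-117*(-61) + Z = -117*(-61) + 40 = 7137 + 40 = 7177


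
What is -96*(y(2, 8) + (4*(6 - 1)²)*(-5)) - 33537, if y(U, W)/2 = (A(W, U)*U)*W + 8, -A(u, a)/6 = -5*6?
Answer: -540033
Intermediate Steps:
A(u, a) = 180 (A(u, a) = -(-30)*6 = -6*(-30) = 180)
y(U, W) = 16 + 360*U*W (y(U, W) = 2*((180*U)*W + 8) = 2*(180*U*W + 8) = 2*(8 + 180*U*W) = 16 + 360*U*W)
-96*(y(2, 8) + (4*(6 - 1)²)*(-5)) - 33537 = -96*((16 + 360*2*8) + (4*(6 - 1)²)*(-5)) - 33537 = -96*((16 + 5760) + (4*5²)*(-5)) - 33537 = -96*(5776 + (4*25)*(-5)) - 33537 = -96*(5776 + 100*(-5)) - 33537 = -96*(5776 - 500) - 33537 = -96*5276 - 33537 = -506496 - 33537 = -540033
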